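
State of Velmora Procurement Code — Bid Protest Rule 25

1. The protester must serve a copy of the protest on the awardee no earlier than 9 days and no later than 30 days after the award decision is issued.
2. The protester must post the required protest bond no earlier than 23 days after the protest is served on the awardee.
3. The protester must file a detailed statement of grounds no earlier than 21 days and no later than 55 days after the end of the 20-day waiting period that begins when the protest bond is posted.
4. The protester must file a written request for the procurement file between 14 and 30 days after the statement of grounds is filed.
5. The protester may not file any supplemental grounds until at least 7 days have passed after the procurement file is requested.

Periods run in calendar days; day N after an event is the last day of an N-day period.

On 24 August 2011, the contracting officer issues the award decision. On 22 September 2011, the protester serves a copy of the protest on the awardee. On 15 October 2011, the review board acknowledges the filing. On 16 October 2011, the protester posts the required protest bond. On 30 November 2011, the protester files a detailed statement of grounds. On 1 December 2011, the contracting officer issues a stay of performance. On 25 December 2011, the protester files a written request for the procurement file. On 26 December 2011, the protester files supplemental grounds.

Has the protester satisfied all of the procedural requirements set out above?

(1) the permitted window runs from 24 August 2011 + 9 = 2 September 2011 to 24 August 2011 + 30 = 23 September 2011; 22 September 2011 falls inside that range.
(2) permitted from 22 September 2011 + 23 days = 15 October 2011 onward; done 16 October 2011 — permitted.
(3) the permitted window runs from 5 November 2011 + 21 = 26 November 2011 to 5 November 2011 + 55 = 30 December 2011; 30 November 2011 falls inside that range.
(4) the permitted window runs from 30 November 2011 + 14 = 14 December 2011 to 30 November 2011 + 30 = 30 December 2011; done 25 December 2011, which is between those dates.
(5) permitted from 25 December 2011 + 7 days = 1 January 2012 onward; done 26 December 2011 — 6 days too early.
The analysis stops there.

No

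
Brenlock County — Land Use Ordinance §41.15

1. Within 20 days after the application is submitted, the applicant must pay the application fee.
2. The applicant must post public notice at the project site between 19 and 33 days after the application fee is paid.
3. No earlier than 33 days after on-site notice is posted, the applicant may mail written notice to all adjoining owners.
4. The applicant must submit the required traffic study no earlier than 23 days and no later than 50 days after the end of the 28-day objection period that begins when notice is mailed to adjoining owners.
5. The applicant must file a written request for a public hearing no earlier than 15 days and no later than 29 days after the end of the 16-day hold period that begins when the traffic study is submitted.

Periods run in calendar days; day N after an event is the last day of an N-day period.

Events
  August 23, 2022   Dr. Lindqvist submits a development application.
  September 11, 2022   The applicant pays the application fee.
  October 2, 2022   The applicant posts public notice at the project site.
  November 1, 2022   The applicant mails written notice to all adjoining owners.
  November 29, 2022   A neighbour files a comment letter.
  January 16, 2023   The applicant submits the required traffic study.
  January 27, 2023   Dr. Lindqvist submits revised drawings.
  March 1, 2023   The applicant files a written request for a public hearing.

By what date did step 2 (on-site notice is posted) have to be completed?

October 14, 2022

Step 2 runs from September 11, 2022, when the application fee is paid. The window is 19–33 days after September 11, 2022; it closes on October 14, 2022.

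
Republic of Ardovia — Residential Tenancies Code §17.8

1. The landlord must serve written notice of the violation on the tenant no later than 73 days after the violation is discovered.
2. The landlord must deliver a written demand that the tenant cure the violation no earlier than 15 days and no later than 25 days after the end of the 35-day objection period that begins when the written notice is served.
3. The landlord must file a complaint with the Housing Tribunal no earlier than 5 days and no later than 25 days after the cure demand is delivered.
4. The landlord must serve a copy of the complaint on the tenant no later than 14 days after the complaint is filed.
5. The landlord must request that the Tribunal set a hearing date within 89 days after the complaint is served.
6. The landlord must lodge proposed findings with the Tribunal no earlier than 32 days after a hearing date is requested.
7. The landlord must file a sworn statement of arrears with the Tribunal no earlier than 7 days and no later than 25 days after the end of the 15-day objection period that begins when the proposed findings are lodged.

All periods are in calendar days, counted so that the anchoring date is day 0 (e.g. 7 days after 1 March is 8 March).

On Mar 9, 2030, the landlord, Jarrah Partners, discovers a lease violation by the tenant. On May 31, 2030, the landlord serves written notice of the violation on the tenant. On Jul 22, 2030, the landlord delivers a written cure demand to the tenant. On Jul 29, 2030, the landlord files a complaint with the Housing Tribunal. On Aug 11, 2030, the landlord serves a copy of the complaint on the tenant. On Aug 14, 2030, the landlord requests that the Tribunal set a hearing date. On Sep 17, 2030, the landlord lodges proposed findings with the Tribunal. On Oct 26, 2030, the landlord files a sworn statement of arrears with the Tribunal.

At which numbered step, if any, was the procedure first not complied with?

Step 1

Step 1 — counting 73 days from Mar 9, 2030 (when the violation is discovered) gives a deadline of May 21, 2030; not done until May 31, 2030, 10 days after the deadline.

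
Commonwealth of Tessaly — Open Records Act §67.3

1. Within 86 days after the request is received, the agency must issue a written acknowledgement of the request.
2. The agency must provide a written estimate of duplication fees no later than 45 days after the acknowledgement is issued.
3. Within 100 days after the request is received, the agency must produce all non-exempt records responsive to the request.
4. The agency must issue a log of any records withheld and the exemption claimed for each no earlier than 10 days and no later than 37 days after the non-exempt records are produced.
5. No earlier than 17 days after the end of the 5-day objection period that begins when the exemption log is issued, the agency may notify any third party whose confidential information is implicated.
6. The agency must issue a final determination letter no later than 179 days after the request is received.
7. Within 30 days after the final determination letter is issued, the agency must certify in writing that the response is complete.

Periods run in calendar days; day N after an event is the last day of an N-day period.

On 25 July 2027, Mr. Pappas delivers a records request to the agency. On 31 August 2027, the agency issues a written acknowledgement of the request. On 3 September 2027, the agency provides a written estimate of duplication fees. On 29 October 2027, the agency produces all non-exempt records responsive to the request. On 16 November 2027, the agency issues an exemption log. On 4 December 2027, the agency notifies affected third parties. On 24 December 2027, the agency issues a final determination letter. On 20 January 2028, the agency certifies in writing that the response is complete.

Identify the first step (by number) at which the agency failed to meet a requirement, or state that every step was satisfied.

Step 5

(1) due by 25 July 2027 + 86 days = 19 October 2027; done 31 August 2027 — timely.
(2) due by 31 August 2027 + 45 days = 15 October 2027; 3 September 2027 is within that limit.
(3) due by 25 July 2027 + 100 days = 2 November 2027; 29 October 2027 is within that limit.
(4) the permitted window runs from 29 October 2027 + 10 = 8 November 2027 to 29 October 2027 + 37 = 5 December 2027; 16 November 2027 falls inside that range.
(5) permitted from 21 November 2027 + 17 days = 8 December 2027 onward; 4 December 2027 is 4 days before the earliest permitted date.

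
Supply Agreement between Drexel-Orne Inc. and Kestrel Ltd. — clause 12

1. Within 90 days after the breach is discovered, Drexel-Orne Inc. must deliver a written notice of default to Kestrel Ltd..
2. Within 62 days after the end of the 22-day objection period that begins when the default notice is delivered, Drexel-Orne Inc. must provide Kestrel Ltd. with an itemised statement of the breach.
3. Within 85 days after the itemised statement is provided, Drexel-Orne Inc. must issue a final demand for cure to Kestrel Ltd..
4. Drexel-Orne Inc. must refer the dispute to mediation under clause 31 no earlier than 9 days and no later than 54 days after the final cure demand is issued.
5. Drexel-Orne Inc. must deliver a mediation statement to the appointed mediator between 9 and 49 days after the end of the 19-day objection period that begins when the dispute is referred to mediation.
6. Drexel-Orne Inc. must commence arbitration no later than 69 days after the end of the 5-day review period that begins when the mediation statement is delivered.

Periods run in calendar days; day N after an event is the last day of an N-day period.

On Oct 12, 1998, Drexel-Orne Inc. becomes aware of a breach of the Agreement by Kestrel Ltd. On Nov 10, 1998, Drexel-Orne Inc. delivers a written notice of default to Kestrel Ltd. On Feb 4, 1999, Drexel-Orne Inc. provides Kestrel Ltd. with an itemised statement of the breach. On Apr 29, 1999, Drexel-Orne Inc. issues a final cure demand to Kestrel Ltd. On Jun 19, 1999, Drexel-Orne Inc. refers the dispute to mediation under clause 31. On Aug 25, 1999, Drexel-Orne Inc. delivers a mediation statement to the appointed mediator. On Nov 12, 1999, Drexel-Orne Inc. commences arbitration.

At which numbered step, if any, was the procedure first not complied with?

Step 1 — counting 90 days from Oct 12, 1998 (when the breach is discovered) gives a deadline of Jan 10, 1999; completed Nov 10, 1998, before the deadline.
Step 2 — counting 62 days from Dec 2, 1998 (end of the 22-day objection period, which began when the default notice is delivered on Nov 10, 1998) gives a deadline of Feb 2, 1999; done Feb 4, 1999 — 2 days late.
The procedure was therefore not followed at step 2.

Step 2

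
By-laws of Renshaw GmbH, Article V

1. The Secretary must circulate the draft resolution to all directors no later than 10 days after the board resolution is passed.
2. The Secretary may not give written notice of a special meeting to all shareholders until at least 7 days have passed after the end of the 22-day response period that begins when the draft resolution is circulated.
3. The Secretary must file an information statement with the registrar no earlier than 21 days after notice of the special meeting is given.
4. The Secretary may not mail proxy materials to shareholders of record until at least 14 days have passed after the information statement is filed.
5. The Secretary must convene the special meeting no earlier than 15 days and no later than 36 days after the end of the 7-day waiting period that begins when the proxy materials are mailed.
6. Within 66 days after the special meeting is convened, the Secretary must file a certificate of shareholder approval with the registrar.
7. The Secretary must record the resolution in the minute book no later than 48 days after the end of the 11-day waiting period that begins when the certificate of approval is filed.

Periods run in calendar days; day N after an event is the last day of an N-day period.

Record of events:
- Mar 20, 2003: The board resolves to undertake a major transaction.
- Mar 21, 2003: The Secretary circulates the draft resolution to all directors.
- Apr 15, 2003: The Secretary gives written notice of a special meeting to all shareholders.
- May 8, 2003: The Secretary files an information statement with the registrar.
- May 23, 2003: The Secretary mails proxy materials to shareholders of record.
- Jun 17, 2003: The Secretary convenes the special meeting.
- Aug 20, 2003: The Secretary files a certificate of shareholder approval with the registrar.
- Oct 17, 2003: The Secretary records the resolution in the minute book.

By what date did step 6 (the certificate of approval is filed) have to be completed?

Aug 22, 2003

Step 6 runs from Jun 17, 2003, when the special meeting is convened. 66 days after Jun 17, 2003 is Aug 22, 2003.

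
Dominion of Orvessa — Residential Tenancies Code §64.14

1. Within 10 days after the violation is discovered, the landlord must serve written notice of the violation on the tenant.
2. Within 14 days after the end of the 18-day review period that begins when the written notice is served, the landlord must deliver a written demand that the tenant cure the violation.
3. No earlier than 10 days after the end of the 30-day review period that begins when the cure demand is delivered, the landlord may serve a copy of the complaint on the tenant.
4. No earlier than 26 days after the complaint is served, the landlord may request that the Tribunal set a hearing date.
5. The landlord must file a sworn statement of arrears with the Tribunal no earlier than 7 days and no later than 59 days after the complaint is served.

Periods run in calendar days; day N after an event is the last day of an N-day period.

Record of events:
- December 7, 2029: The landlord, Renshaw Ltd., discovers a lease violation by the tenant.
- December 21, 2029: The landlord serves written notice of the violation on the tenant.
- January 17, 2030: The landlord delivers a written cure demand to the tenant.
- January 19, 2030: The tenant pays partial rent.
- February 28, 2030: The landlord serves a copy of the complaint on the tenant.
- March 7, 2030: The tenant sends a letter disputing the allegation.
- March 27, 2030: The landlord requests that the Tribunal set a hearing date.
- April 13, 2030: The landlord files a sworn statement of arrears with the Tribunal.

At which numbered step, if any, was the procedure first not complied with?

Step 1

Step 1: 10 days after December 7, 2029 (when the violation is discovered) is December 17, 2029; done December 21, 2029 — 4 days late.
Later steps need not be reached.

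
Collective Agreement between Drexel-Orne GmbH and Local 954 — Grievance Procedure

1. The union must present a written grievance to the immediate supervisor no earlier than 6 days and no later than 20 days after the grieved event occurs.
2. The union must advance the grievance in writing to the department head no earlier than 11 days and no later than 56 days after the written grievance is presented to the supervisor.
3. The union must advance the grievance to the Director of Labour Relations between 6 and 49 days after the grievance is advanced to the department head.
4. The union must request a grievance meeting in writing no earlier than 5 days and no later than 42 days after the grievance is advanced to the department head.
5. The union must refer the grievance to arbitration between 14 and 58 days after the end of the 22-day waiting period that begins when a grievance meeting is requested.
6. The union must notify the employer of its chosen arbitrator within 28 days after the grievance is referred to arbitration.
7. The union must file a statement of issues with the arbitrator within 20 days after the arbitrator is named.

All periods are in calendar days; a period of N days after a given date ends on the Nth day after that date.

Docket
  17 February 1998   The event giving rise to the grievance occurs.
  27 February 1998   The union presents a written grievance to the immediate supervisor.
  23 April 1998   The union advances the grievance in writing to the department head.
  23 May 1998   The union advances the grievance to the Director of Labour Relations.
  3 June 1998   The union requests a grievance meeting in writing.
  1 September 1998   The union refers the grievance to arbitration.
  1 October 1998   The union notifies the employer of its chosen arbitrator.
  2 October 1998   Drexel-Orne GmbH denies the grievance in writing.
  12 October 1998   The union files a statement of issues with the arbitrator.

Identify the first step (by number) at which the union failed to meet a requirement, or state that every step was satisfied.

Step 5

Step 1: the window is 6–20 days after 17 February 1998 (when the grieved event occurs), so 23 February 1998 through 9 March 1998; done 27 February 1998 — within the window.
Step 2: the window is 11–56 days after 27 February 1998 (when the written grievance is presented to the supervisor), so 10 March 1998 through 24 April 1998; done 23 April 1998, which is between those dates.
Step 3: the window is 6–49 days after 23 April 1998 (when the grievance is advanced to the department head), so 29 April 1998 through 11 June 1998; 23 May 1998 falls inside that range.
Step 4: the window is 5–42 days after 23 April 1998 (when the grievance is advanced to the department head), so 28 April 1998 through 4 June 1998; 3 June 1998 falls inside that range.
Step 5: the window is 14–58 days after 25 June 1998 (end of the 22-day waiting period, which began when a grievance meeting is requested on 3 June 1998), so 9 July 1998 through 22 August 1998; done 1 September 1998 — 10 days after the window closed.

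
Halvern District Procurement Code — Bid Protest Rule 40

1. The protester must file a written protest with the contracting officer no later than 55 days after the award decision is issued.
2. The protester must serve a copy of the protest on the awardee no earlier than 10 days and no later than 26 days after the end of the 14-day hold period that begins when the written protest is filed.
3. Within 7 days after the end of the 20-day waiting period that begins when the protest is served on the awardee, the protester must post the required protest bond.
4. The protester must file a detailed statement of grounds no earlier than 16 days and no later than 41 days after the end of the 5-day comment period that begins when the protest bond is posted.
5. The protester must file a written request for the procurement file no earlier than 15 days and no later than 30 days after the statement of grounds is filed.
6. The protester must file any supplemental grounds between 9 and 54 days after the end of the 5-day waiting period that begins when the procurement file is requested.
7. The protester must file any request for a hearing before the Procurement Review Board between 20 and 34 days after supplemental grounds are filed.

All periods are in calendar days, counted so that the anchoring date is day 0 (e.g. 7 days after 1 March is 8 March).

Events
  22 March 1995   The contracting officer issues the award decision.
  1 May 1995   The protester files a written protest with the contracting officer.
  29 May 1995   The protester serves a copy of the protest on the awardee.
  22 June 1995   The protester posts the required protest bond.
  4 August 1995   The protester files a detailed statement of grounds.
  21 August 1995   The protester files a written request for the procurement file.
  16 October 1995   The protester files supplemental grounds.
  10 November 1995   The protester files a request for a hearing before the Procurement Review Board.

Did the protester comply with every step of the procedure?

Yes

Step 1: 55 days after 22 March 1995 (when the award decision is issued) is 16 May 1995; 1 May 1995 is within that limit.
Step 2: the window is 10–26 days after 15 May 1995 (end of the 14-day hold period, which began when the written protest is filed on 1 May 1995), so 25 May 1995 through 10 June 1995; done 29 May 1995, which is between those dates.
Step 3: 7 days after 18 June 1995 (end of the 20-day waiting period, which began when the protest is served on the awardee on 29 May 1995) is 25 June 1995; completed 22 June 1995, before the deadline.
Step 4: the window is 16–41 days after 27 June 1995 (end of the 5-day comment period, which began when the protest bond is posted on 22 June 1995), so 13 July 1995 through 7 August 1995; done 4 August 1995, which is between those dates.
Step 5: the window is 15–30 days after 4 August 1995 (when the statement of grounds is filed), so 19 August 1995 through 3 September 1995; done 21 August 1995, which is between those dates.
Step 6: the window is 9–54 days after 26 August 1995 (end of the 5-day waiting period, which began when the procurement file is requested on 21 August 1995), so 4 September 1995 through 19 October 1995; done 16 October 1995, which is between those dates.
Step 7: the window is 20–34 days after 16 October 1995 (when supplemental grounds are filed), so 5 November 1995 through 19 November 1995; 10 November 1995 falls inside that range.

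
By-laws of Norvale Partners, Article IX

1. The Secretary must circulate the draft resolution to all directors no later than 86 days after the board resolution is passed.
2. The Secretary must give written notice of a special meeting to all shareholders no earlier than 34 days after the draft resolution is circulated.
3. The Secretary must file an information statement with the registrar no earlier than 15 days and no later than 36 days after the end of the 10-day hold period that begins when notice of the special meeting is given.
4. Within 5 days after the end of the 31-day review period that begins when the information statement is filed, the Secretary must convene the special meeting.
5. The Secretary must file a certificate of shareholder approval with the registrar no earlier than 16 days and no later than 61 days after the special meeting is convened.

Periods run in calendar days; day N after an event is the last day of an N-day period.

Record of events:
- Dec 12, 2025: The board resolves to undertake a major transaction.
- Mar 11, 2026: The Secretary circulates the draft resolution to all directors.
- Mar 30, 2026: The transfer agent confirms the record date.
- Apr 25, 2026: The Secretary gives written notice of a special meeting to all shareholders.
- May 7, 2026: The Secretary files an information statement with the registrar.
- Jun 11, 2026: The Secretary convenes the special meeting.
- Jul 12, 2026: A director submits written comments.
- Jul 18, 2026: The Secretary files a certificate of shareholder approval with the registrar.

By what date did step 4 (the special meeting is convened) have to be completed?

The information statement is filed on May 7, 2026; the 31-day review period therefore ends Jun 7, 2026, and step 4 runs from that date. 5 days after Jun 7, 2026 is Jun 12, 2026.

Jun 12, 2026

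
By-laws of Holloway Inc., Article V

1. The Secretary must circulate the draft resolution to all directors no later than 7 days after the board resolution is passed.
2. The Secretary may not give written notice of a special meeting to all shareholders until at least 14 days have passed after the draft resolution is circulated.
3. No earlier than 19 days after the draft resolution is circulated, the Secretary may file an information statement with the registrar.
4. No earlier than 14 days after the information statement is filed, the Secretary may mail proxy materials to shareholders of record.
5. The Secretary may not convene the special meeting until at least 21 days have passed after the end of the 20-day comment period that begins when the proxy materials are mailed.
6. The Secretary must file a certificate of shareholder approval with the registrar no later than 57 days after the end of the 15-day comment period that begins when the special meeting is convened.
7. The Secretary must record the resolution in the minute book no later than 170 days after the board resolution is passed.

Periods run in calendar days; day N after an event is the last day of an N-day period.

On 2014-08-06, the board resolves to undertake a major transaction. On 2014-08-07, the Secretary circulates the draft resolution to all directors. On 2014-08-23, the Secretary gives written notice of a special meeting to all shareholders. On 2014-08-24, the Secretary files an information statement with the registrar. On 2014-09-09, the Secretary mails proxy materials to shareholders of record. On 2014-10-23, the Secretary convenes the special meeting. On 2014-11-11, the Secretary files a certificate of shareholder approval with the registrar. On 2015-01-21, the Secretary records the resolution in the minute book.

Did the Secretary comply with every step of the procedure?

(1) due by 2014-08-06 + 7 days = 2014-08-13; done 2014-08-07 — timely.
(2) permitted from 2014-08-07 + 14 days = 2014-08-21 onward; 2014-08-23 is on or after that date.
(3) permitted from 2014-08-07 + 19 days = 2014-08-26 onward; done 2014-08-24 — 2 days too early.
Later steps need not be reached.

No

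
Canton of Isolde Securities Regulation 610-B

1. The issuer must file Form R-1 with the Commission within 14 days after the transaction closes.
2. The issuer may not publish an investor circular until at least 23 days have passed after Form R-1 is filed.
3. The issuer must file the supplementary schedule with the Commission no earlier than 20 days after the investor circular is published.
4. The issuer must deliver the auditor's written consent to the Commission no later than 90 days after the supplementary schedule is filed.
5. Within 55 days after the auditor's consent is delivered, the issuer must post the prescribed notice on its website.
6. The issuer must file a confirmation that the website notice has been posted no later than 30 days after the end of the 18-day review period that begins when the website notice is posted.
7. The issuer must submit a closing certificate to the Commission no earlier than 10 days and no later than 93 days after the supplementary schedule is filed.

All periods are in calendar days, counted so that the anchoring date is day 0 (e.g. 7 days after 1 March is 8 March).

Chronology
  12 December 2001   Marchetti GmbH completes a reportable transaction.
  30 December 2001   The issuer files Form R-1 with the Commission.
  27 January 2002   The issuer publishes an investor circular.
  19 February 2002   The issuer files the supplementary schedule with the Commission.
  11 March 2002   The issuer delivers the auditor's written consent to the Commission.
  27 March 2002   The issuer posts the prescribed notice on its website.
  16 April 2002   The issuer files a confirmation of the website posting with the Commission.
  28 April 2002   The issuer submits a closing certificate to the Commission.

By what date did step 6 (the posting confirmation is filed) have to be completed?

The website notice is posted on 27 March 2002; the 18-day review period therefore ends 14 April 2002, and step 6 runs from that date. 30 days after 14 April 2002 is 14 May 2002.

14 May 2002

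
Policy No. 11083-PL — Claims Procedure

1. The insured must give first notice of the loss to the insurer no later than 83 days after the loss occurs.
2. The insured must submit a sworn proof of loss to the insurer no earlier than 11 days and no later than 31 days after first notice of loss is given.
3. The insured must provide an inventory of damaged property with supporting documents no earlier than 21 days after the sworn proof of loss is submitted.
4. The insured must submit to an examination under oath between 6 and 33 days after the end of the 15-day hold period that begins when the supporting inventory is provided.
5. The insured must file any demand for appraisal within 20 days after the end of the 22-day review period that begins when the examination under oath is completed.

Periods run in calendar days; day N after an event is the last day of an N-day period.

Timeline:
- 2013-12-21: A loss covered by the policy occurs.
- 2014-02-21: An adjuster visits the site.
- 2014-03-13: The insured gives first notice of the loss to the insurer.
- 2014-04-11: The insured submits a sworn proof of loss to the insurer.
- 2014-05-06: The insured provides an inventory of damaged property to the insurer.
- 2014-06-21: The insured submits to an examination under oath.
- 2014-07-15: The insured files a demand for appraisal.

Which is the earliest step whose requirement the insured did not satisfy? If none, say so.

(1) due by 2013-12-21 + 83 days = 2014-03-14; done 2014-03-13 — timely.
(2) the permitted window runs from 2014-03-13 + 11 = 2014-03-24 to 2014-03-13 + 31 = 2014-04-13; done 2014-04-11 — within the window.
(3) permitted from 2014-04-11 + 21 days = 2014-05-02 onward; 2014-05-06 is on or after that date.
(4) the permitted window runs from 2014-05-21 + 6 = 2014-05-27 to 2014-05-21 + 33 = 2014-06-23; done 2014-06-21 — within the window.
(5) due by 2014-07-13 + 20 days = 2014-08-02; completed 2014-07-15, before the deadline.

None — every step was satisfied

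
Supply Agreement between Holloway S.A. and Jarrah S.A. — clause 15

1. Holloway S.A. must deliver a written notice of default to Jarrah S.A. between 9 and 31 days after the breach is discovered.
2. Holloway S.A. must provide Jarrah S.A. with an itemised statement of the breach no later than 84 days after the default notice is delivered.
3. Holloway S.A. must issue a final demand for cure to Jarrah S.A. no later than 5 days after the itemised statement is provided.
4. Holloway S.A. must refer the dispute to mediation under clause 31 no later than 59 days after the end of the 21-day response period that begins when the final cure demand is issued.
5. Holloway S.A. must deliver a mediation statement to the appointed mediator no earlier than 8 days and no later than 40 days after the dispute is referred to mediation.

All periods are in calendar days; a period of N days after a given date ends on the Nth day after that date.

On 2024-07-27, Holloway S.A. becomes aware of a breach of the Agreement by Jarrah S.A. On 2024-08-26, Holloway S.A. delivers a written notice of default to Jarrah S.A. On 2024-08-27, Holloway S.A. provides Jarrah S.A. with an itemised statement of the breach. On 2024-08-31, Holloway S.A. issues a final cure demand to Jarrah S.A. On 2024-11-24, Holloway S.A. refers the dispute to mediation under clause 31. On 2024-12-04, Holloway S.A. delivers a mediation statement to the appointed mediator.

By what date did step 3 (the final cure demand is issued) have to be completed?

Step 3 runs from 2024-08-27, when the itemised statement is provided. 5 days after 2024-08-27 is 2024-09-01.

2024-09-01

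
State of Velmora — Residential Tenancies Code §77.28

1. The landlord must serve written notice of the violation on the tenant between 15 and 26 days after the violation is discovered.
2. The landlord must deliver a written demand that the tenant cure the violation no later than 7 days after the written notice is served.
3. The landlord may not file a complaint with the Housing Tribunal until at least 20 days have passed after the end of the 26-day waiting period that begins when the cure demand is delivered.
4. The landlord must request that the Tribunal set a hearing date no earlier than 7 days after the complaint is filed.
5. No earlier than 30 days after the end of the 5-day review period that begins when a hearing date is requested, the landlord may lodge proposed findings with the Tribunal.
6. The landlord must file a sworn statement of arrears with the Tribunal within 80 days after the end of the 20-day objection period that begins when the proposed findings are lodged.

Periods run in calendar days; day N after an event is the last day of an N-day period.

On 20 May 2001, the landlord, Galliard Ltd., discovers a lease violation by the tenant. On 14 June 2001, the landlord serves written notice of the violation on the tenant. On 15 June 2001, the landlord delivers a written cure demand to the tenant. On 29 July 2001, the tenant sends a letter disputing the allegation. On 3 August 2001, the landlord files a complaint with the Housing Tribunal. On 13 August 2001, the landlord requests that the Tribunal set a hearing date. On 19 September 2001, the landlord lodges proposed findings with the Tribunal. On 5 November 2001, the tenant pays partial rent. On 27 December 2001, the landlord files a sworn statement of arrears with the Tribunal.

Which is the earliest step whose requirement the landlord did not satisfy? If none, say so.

Step 1: the window is 15–26 days after 20 May 2001 (when the violation is discovered), so 4 June 2001 through 15 June 2001; done 14 June 2001 — within the window.
Step 2: 7 days after 14 June 2001 (when the written notice is served) is 21 June 2001; completed 15 June 2001, before the deadline.
Step 3: the earliest permitted date is 20 days after 11 July 2001 (end of the 26-day waiting period, which began when the cure demand is delivered on 15 June 2001), i.e. 31 July 2001; 3 August 2001 is on or after that date.
Step 4: the earliest permitted date is 7 days after 3 August 2001 (when the complaint is filed), i.e. 10 August 2001; done 13 August 2001, after the minimum wait.
Step 5: the earliest permitted date is 30 days after 18 August 2001 (end of the 5-day review period, which began when a hearing date is requested on 13 August 2001), i.e. 17 September 2001; done 19 September 2001 — permitted.
Step 6: 80 days after 9 October 2001 (end of the 20-day objection period, which began when the proposed findings are lodged on 19 September 2001) is 28 December 2001; done 27 December 2001 — timely.

None — every step was satisfied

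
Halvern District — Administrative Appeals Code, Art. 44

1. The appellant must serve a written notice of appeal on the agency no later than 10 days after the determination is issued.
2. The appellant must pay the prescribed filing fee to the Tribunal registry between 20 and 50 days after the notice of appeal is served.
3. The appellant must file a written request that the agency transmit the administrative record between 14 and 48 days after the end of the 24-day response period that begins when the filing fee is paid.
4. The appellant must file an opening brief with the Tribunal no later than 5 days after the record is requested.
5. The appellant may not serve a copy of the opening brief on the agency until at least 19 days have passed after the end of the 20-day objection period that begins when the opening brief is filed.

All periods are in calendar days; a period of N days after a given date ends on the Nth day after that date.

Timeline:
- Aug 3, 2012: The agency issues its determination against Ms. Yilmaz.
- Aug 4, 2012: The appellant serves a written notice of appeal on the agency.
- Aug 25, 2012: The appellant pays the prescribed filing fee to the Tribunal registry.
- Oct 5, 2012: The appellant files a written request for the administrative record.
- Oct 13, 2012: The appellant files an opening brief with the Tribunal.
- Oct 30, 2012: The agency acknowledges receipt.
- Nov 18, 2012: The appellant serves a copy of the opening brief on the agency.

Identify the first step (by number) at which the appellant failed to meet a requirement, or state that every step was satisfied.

Step 4

(1) due by Aug 3, 2012 + 10 days = Aug 13, 2012; Aug 4, 2012 is within that limit.
(2) the permitted window runs from Aug 4, 2012 + 20 = Aug 24, 2012 to Aug 4, 2012 + 50 = Sep 23, 2012; done Aug 25, 2012 — within the window.
(3) the permitted window runs from Sep 18, 2012 + 14 = Oct 2, 2012 to Sep 18, 2012 + 48 = Nov 5, 2012; done Oct 5, 2012 — within the window.
(4) due by Oct 5, 2012 + 5 days = Oct 10, 2012; not done until Oct 13, 2012, 3 days after the deadline.
The analysis stops there.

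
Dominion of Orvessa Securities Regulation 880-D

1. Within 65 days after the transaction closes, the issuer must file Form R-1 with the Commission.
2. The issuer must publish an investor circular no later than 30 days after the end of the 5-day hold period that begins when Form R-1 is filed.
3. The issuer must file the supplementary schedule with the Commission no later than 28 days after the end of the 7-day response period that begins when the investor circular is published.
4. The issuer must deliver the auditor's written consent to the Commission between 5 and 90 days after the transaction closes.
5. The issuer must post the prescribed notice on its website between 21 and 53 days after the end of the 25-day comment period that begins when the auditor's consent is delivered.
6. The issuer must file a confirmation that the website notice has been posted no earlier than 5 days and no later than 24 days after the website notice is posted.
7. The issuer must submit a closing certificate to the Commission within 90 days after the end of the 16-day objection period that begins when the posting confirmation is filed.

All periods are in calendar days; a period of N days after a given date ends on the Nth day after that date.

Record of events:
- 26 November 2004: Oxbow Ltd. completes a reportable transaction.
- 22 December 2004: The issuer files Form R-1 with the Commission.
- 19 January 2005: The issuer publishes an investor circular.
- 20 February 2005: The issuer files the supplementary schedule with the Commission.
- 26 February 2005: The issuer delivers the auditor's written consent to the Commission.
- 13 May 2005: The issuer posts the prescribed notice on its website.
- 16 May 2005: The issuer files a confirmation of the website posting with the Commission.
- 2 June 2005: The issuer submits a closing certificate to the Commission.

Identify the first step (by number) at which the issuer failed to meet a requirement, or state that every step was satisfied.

Step 1: 65 days after 26 November 2004 (when the transaction closes) is 30 January 2005; completed 22 December 2004, before the deadline.
Step 2: 30 days after 27 December 2004 (end of the 5-day hold period, which began when Form R-1 is filed on 22 December 2004) is 26 January 2005; completed 19 January 2005, before the deadline.
Step 3: 28 days after 26 January 2005 (end of the 7-day response period, which began when the investor circular is published on 19 January 2005) is 23 February 2005; done 20 February 2005 — timely.
Step 4: the window is 5–90 days after 26 November 2004 (when the transaction closes), so 1 December 2004 through 24 February 2005; 26 February 2005 is 2 days past the end of the window.

Step 4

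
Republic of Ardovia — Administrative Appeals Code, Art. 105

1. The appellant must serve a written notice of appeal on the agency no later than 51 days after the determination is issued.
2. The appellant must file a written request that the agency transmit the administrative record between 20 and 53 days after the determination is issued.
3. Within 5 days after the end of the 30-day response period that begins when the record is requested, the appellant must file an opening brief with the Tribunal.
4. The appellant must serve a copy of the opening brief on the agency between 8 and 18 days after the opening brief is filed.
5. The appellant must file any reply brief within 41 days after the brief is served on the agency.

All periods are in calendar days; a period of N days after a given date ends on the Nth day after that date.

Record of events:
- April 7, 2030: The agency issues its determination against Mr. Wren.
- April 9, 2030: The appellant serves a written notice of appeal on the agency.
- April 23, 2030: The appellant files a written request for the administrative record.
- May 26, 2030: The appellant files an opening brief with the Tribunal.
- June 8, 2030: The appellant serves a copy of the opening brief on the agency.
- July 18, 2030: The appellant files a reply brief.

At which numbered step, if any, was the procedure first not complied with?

Step 2

Step 1 — counting 51 days from April 7, 2030 (when the determination is issued) gives a deadline of May 28, 2030; done April 9, 2030 — timely.
Step 2 — 20 and 53 days from April 7, 2030 (when the determination is issued) are April 27, 2030 and May 30, 2030 respectively; April 23, 2030 is 4 days too early.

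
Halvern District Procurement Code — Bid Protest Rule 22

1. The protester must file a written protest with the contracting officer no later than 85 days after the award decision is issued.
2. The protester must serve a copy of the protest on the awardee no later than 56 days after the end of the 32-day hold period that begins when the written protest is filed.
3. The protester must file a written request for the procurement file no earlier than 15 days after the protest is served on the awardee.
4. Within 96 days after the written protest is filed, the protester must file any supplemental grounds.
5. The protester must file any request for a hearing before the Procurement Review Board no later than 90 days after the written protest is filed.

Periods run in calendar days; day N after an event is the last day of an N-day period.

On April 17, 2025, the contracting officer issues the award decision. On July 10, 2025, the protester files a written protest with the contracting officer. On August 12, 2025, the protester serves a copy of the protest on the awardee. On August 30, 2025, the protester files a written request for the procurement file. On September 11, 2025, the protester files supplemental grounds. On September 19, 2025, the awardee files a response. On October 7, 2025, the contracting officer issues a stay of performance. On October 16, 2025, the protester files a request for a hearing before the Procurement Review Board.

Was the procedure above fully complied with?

No

Step 1: 85 days after April 17, 2025 (when the award decision is issued) is July 11, 2025; July 10, 2025 is within that limit.
Step 2: 56 days after August 11, 2025 (end of the 32-day hold period, which began when the written protest is filed on July 10, 2025) is October 6, 2025; completed August 12, 2025, before the deadline.
Step 3: the earliest permitted date is 15 days after August 12, 2025 (when the protest is served on the awardee), i.e. August 27, 2025; done August 30, 2025 — permitted.
Step 4: 96 days after July 10, 2025 (when the written protest is filed) is October 14, 2025; completed September 11, 2025, before the deadline.
Step 5: 90 days after July 10, 2025 (when the written protest is filed) is October 8, 2025; done October 16, 2025 — 8 days late.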